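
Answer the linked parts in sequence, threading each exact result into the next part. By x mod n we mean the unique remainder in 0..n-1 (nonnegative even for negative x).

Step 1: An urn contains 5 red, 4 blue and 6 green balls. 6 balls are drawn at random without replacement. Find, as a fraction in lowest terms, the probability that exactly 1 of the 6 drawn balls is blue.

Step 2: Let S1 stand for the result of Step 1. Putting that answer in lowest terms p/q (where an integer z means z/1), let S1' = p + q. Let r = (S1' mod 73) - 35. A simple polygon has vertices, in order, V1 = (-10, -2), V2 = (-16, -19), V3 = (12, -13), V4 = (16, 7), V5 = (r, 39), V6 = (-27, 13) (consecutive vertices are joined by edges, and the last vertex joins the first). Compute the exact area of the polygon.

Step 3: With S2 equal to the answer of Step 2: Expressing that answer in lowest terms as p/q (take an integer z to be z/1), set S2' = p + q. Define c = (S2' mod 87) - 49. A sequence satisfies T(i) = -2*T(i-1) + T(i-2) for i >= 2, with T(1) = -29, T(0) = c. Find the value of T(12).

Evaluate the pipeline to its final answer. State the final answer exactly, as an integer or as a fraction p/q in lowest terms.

264156

Step 1: total draws C(15,6) = 5005; favorable C(4,1)*C(11,5) = 1848; P = 24/65; answer 24/65
Step 2: S1 = 24/65; threaded value p + q = 89; r = -19; cross terms: (-10*-19 - -16*-2)=158, (-16*-13 - 12*-19)=436, (12*7 - 16*-13)=292, (16*39 - -19*7)=757, (-19*13 - -27*39)=806, (-27*-2 - -10*13)=184; twice the area = |2633| = 2633; area = 2633/2; answer 2633/2
Step 3: S2 = 2633/2; threaded value p + q = 2635; c = -24; T(2) = -2*(-29) + 1*(-24) = 34; iterating: T(2)=34, T(3)=-97, T(4)=228, T(5)=-553, T(6)=1334, T(7)=-3221, T(8)=7776, T(9)=-18773, T(10)=45322, T(11)=-109417, T(12)=264156; answer 264156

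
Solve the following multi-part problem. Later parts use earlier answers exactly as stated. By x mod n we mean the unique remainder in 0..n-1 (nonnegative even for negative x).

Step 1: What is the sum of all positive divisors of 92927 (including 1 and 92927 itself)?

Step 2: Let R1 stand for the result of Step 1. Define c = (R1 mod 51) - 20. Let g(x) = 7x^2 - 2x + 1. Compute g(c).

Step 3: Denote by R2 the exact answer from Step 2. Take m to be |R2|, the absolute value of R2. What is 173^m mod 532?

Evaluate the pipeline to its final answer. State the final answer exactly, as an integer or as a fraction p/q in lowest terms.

69

Step 1: 92927 is prime, so its only divisors are 1 and 92927; sigma = 1 + 92927 = 92928; answer 92928
Step 2: R1 = 92928; c = -14; 7*(-14)^2 - 2*(-14)^1 + 1 = (1372) + (28) + (1) = 1401; answer 1401
Step 3: R2 = 1401; m = 1401; squarings mod 532: 173^1=173, 173^2=137, 173^4=149, 173^8=389, 173^16=233, 173^32=25, 173^64=93, 173^128=137, 173^256=149, 173^512=389, 173^1024=233; 173^1401 = 173^1 * 173^8 * 173^16 * 173^32 * 173^64 * 173^256 * 173^1024 = 69 (mod 532); answer 69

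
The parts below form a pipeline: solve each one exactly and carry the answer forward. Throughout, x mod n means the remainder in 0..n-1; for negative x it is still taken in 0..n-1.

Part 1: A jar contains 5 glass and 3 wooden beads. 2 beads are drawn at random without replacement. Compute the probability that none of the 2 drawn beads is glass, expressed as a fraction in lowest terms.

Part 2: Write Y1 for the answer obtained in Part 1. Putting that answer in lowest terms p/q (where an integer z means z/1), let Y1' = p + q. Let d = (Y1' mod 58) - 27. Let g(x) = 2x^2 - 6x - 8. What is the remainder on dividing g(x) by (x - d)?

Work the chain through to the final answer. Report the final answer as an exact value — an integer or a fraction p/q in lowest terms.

0

Part 1: total draws C(8,2) = 28; favorable C(3,2) = 3; P = 3/28; answer 3/28
Part 2: Y1 = 3/28; threaded value p + q = 31; d = 4; remainder = value at the root: 2*(4)^2 - 6*(4)^1 - 8 = (32) + (-24) + (-8) = 0; answer 0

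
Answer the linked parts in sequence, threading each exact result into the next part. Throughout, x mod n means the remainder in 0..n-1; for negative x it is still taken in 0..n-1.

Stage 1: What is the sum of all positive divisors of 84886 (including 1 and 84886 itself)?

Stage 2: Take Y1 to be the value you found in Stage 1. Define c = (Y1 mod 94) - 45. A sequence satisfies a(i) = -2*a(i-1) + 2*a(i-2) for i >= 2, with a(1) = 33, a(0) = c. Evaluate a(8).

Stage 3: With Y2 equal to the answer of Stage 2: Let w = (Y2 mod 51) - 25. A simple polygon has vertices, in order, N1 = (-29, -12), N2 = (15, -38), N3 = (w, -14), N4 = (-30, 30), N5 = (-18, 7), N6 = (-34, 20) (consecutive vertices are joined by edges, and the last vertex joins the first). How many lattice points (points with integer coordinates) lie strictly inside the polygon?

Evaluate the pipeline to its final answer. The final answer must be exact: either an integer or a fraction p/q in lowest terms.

Stage 1: 84886 = 2 * 42443; sigma = (1 + 2) * (1 + 42443) = 3 * 42444 = 127332; answer 127332
Stage 2: Y1 = 127332; c = 11; a(2) = -2*(33) + 2*(11) = -44; iterating: a(2)=-44, a(3)=154, a(4)=-396, a(5)=1100, a(6)=-2992, a(7)=8184, a(8)=-22352; answer -22352
Stage 3: Y2 = -22352; w = 12; cross terms: (-29*-38 - 15*-12)=1282, (15*-14 - 12*-38)=246, (12*30 - -30*-14)=-60, (-30*7 - -18*30)=330, (-18*20 - -34*7)=-122, (-34*-12 - -29*20)=988; twice the area = |2664| = 2664; area = 1332; boundary points = 2 + 3 + 2 + 1 + 1 + 1 = 10; strictly interior points = area - boundary/2 + 1 = 1328; answer 1328

1328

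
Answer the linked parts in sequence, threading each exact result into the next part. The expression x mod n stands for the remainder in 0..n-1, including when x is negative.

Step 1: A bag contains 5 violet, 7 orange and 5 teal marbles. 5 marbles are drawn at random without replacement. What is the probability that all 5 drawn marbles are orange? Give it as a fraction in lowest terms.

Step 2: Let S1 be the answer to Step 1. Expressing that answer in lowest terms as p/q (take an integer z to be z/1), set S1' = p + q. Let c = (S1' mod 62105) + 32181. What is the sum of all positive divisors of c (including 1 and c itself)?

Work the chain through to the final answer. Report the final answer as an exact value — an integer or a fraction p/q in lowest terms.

66192

Step 1: total draws C(17,5) = 6188; favorable C(7,5) = 21; P = 3/884; answer 3/884
Step 2: S1 = 3/884; threaded value p + q = 887; c = 33068; 33068 = 2^2 * 7 * 1181; sigma = (1 + 2 + 4) * (1 + 7) * (1 + 1181) = 7 * 8 * 1182 = 66192; answer 66192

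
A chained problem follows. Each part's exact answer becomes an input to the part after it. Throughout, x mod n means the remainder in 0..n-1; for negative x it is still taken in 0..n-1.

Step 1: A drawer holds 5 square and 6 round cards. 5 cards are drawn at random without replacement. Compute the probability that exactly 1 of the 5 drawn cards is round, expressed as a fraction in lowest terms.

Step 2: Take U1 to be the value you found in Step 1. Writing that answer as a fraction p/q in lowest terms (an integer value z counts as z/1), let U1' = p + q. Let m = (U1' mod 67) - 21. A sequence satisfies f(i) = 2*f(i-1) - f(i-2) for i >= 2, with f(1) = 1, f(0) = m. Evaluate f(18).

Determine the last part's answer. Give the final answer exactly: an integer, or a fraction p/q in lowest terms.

Step 1: total draws C(11,5) = 462; favorable C(6,1)*C(5,4) = 30; P = 5/77; answer 5/77
Step 2: U1 = 5/77; threaded value p + q = 82; m = -6; f(2) = 2*(1) - 1*(-6) = 8; iterating: f(2)=8, f(3)=15, f(4)=22, f(5)=29, f(6)=36, f(7)=43, f(8)=50, f(9)=57, f(10)=64, f(11)=71, f(12)=78, f(13)=85, f(14)=92, f(15)=99, f(16)=106, f(17)=113, f(18)=120; answer 120

120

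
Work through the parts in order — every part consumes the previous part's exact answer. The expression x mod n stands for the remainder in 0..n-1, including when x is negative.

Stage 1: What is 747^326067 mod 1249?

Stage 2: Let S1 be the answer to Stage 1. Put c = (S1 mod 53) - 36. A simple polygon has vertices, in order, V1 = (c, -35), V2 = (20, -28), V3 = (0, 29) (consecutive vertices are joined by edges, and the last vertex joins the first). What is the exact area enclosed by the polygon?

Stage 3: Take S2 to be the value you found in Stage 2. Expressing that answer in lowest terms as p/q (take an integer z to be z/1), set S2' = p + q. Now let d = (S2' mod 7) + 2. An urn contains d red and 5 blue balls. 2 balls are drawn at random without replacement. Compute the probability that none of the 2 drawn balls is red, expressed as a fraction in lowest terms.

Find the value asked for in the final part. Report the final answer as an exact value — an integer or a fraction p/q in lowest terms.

Stage 1: squarings mod 1249: 747^1=747, 747^2=955, 747^4=255, 747^8=77, 747^16=933, 747^32=1185, 747^64=349, 747^128=648, 747^256=240, 747^512=146, 747^1024=83, 747^2048=644, 747^4096=68, 747^8192=877, 747^16384=994, 747^32768=77, 747^65536=933, 747^131072=1185, 747^262144=349; 747^326067 = 747^1 * 747^2 * 747^16 * 747^32 * 747^128 * 747^256 * 747^2048 * 747^4096 * 747^8192 * 747^16384 * 747^32768 * 747^262144 = 1094 (mod 1249); answer 1094
Stage 2: S1 = 1094; c = -2; cross terms: (-2*-28 - 20*-35)=756, (20*29 - 0*-28)=580, (0*-35 - -2*29)=58; twice the area = |1394| = 1394; area = 697; answer 697
Stage 3: S2 = 697; threaded value p + q = 698; d = 7; total draws C(12,2) = 66; favorable C(5,2) = 10; P = 5/33; answer 5/33

5/33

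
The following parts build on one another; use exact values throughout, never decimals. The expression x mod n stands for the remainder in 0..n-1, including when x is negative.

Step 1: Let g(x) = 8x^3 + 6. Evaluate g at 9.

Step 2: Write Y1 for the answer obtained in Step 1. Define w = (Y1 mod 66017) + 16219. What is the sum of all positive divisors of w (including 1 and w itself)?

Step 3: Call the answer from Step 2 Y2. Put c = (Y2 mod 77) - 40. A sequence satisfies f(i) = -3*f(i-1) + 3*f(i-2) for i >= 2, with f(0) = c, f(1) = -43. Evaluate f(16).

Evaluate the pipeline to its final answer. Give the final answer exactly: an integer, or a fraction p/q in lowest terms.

Step 1: 8*(9)^3 + 6 = (5832) + (6) = 5838; answer 5838
Step 2: Y1 = 5838; w = 22057; 22057 = 7 * 23 * 137; sigma = (1 + 7) * (1 + 23) * (1 + 137) = 8 * 24 * 138 = 26496; answer 26496
Step 3: Y2 = 26496; c = -32; f(2) = -3*(-43) + 3*(-32) = 33; iterating: f(2)=33, f(3)=-228, f(4)=783, f(5)=-3033, f(6)=11448, f(7)=-43443, f(8)=164673, f(9)=-624348, f(10)=2367063, f(11)=-8974233, f(12)=34023888, f(13)=-128994363, f(14)=489054753, f(15)=-1854147348, f(16)=7029606303; answer 7029606303

7029606303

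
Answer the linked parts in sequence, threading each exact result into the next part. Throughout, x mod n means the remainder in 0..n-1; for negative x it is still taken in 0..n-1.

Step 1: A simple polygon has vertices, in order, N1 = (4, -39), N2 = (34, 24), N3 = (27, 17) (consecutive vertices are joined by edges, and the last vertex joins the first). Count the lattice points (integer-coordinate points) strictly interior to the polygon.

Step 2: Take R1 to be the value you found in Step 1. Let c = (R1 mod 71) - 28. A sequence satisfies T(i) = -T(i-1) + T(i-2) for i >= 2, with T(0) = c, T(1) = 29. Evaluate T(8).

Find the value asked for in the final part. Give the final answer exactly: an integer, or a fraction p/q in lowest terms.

Step 1: cross terms: (4*24 - 34*-39)=1422, (34*17 - 27*24)=-70, (27*-39 - 4*17)=-1121; twice the area = |231| = 231; area = 231/2; boundary points = 3 + 7 + 1 = 11; strictly interior points = area - boundary/2 + 1 = 111; answer 111
Step 2: R1 = 111; c = 12; T(2) = -1*(29) + 1*(12) = -17; iterating: T(2)=-17, T(3)=46, T(4)=-63, T(5)=109, T(6)=-172, T(7)=281, T(8)=-453; answer -453

-453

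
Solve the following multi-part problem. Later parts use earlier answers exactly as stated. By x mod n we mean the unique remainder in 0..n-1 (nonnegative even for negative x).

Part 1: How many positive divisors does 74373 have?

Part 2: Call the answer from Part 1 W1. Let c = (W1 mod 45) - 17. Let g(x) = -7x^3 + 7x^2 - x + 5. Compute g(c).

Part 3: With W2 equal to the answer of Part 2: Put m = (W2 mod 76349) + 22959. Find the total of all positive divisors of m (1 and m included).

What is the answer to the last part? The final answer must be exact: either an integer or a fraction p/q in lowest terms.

Part 1: 74373 = 3 * 13 * 1907; number of divisors = (1+1) * (1+1) * (1+1) = 8; answer 8
Part 2: W1 = 8; c = -9; -7*(-9)^3 + 7*(-9)^2 - 1*(-9)^1 + 5 = (5103) + (567) + (9) + (5) = 5684; answer 5684
Part 3: W2 = 5684; m = 28643; 28643 is prime, so its only divisors are 1 and 28643; sigma = 1 + 28643 = 28644; answer 28644

28644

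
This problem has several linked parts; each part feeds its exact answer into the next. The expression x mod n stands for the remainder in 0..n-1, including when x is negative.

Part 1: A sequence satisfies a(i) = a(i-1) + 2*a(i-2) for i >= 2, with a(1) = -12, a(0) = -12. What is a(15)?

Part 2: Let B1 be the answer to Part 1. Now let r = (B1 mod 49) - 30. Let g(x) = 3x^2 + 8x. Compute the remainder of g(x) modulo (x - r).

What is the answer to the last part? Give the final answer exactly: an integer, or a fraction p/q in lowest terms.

1040

Part 1: a(2) = 1*(-12) + 2*(-12) = -36; iterating: a(2)=-36, a(3)=-60, a(4)=-132, a(5)=-252, a(6)=-516, a(7)=-1020, a(8)=-2052, a(9)=-4092, a(10)=-8196, a(11)=-16380, a(12)=-32772, a(13)=-65532, a(14)=-131076, a(15)=-262140; answer -262140
Part 2: B1 = -262140; r = -20; remainder = value at the root: 3*(-20)^2 + 8*(-20)^1 = (1200) + (-160) = 1040; answer 1040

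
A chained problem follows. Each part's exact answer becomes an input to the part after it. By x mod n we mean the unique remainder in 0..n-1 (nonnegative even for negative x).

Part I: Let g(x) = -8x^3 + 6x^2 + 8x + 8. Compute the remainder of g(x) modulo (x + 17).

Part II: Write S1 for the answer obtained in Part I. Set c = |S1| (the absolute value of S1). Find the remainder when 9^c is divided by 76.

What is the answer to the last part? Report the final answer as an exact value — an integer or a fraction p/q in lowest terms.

Part I: remainder = value at the root: -8*(-17)^3 + 6*(-17)^2 + 8*(-17)^1 + 8 = (39304) + (1734) + (-136) + (8) = 40910; answer 40910
Part II: S1 = 40910; c = 40910; squarings mod 76: 9^1=9, 9^2=5, 9^4=25, 9^8=17, 9^16=61, 9^32=73, 9^64=9, 9^128=5, 9^256=25, 9^512=17, 9^1024=61, 9^2048=73, 9^4096=9, 9^8192=5, 9^16384=25, 9^32768=17; 9^40910 = 9^2 * 9^4 * 9^8 * 9^64 * 9^128 * 9^256 * 9^512 * 9^1024 * 9^2048 * 9^4096 * 9^32768 = 73 (mod 76); answer 73

73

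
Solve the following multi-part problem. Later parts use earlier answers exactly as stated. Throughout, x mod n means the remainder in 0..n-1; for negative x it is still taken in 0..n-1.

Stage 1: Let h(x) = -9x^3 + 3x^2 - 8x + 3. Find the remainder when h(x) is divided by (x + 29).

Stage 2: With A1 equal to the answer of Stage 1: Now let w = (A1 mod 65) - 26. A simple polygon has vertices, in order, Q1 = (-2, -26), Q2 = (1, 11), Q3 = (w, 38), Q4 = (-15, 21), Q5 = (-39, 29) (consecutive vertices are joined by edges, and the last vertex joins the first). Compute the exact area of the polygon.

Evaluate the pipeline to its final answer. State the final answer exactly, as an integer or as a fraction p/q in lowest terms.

Stage 1: remainder = value at the root: -9*(-29)^3 + 3*(-29)^2 - 8*(-29)^1 + 3 = (219501) + (2523) + (232) + (3) = 222259; answer 222259
Stage 2: A1 = 222259; w = -2; cross terms: (-2*11 - 1*-26)=4, (1*38 - -2*11)=60, (-2*21 - -15*38)=528, (-15*29 - -39*21)=384, (-39*-26 - -2*29)=1072; twice the area = |2048| = 2048; area = 1024; answer 1024

1024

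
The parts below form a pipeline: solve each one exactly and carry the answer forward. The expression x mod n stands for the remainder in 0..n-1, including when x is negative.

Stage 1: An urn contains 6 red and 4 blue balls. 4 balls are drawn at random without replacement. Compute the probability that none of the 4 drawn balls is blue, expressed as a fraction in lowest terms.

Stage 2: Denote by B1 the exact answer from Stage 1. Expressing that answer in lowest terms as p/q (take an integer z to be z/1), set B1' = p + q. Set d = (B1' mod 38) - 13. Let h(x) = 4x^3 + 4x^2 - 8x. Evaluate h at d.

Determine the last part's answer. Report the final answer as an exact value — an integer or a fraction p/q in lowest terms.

Stage 1: total draws C(10,4) = 210; favorable C(6,4) = 15; P = 1/14; answer 1/14
Stage 2: B1 = 1/14; threaded value p + q = 15; d = 2; 4*(2)^3 + 4*(2)^2 - 8*(2)^1 = (32) + (16) + (-16) = 32; answer 32

32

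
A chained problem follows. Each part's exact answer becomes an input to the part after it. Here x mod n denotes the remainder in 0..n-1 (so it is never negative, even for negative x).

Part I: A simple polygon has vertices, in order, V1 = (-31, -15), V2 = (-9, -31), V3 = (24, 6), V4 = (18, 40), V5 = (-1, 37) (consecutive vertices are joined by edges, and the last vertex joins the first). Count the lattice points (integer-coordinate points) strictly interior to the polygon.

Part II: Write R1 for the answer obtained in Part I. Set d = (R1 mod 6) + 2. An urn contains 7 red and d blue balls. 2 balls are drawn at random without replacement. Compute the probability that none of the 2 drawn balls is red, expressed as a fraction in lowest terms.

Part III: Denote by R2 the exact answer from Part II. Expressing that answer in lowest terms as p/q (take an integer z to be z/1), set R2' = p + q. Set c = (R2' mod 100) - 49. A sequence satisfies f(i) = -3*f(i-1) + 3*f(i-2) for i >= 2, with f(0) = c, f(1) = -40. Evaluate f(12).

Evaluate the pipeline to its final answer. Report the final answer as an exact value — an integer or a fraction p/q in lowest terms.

60230709

Part I: cross terms: (-31*-31 - -9*-15)=826, (-9*6 - 24*-31)=690, (24*40 - 18*6)=852, (18*37 - -1*40)=706, (-1*-15 - -31*37)=1162; twice the area = |4236| = 4236; area = 2118; boundary points = 2 + 1 + 2 + 1 + 2 = 8; strictly interior points = area - boundary/2 + 1 = 2115; answer 2115
Part II: R1 = 2115; d = 5; total draws C(12,2) = 66; favorable C(5,2) = 10; P = 5/33; answer 5/33
Part III: R2 = 5/33; threaded value p + q = 38; c = -11; f(2) = -3*(-40) + 3*(-11) = 87; iterating: f(2)=87, f(3)=-381, f(4)=1404, f(5)=-5355, f(6)=20277, f(7)=-76896, f(8)=291519, f(9)=-1105245, f(10)=4190292, f(11)=-15886611, f(12)=60230709; answer 60230709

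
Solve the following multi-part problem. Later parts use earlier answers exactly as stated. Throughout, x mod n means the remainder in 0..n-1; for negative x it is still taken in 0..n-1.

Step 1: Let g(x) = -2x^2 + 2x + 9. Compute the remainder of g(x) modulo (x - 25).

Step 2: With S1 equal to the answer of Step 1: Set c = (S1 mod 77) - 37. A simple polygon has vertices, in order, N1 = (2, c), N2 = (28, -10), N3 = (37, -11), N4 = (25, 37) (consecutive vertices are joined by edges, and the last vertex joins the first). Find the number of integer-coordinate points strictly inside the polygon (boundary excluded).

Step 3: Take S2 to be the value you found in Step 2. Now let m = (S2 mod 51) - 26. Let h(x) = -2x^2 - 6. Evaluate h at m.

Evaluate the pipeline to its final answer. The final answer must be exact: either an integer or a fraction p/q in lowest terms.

-14

Step 1: remainder = value at the root: -2*(25)^2 + 2*(25)^1 + 9 = (-1250) + (50) + (9) = -1191; answer -1191
Step 2: S1 = -1191; c = 4; cross terms: (2*-10 - 28*4)=-132, (28*-11 - 37*-10)=62, (37*37 - 25*-11)=1644, (25*4 - 2*37)=26; twice the area = |1600| = 1600; area = 800; boundary points = 2 + 1 + 12 + 1 = 16; strictly interior points = area - boundary/2 + 1 = 793; answer 793
Step 3: S2 = 793; m = 2; -2*(2)^2 - 6 = (-8) + (-6) = -14; answer -14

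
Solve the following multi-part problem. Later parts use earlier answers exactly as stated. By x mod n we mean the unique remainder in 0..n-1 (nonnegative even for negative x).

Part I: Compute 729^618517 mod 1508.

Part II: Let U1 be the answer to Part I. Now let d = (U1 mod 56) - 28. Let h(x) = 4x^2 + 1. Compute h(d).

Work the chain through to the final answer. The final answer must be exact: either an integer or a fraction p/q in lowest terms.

197

Part I: squarings mod 1508: 729^1=729, 729^2=625, 729^4=53, 729^8=1301, 729^16=625, 729^32=53, 729^64=1301, 729^128=625, 729^256=53, 729^512=1301, 729^1024=625, 729^2048=53, 729^4096=1301, 729^8192=625, 729^16384=53, 729^32768=1301, 729^65536=625, 729^131072=53, 729^262144=1301, 729^524288=625; 729^618517 = 729^1 * 729^4 * 729^16 * 729^4096 * 729^8192 * 729^16384 * 729^65536 * 729^524288 = 469 (mod 1508); answer 469
Part II: U1 = 469; d = -7; 4*(-7)^2 + 1 = (196) + (1) = 197; answer 197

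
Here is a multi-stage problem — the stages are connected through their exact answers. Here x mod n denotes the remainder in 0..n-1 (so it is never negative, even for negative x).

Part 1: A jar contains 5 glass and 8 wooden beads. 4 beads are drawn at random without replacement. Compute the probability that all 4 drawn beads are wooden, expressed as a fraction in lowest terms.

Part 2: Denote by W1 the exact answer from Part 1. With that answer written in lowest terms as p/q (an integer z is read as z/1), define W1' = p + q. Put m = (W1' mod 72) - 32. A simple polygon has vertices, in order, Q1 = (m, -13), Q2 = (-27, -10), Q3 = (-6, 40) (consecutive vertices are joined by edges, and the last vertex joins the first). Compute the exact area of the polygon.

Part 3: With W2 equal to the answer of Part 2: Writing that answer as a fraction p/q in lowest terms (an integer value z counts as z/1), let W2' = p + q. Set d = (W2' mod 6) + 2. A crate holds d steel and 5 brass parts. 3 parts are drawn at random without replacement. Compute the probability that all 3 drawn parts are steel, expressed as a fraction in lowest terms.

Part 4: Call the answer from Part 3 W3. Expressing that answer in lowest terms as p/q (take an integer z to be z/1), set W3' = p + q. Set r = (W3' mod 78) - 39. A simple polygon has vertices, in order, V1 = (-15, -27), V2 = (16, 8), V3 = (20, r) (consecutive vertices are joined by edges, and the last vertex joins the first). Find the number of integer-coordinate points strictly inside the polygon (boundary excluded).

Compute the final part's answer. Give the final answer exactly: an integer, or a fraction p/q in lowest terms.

Part 1: total draws C(13,4) = 715; favorable C(8,4) = 70; P = 14/143; answer 14/143
Part 2: W1 = 14/143; threaded value p + q = 157; m = -19; cross terms: (-19*-10 - -27*-13)=-161, (-27*40 - -6*-10)=-1140, (-6*-13 - -19*40)=838; twice the area = |-463| = 463; area = 463/2; answer 463/2
Part 3: W2 = 463/2; threaded value p + q = 465; d = 5; total draws C(10,3) = 120; favorable C(5,3) = 10; P = 1/12; answer 1/12
Part 4: W3 = 1/12; threaded value p + q = 13; r = -26; cross terms: (-15*8 - 16*-27)=312, (16*-26 - 20*8)=-576, (20*-27 - -15*-26)=-930; twice the area = |-1194| = 1194; area = 597; boundary points = 1 + 2 + 1 = 4; strictly interior points = area - boundary/2 + 1 = 596; answer 596

596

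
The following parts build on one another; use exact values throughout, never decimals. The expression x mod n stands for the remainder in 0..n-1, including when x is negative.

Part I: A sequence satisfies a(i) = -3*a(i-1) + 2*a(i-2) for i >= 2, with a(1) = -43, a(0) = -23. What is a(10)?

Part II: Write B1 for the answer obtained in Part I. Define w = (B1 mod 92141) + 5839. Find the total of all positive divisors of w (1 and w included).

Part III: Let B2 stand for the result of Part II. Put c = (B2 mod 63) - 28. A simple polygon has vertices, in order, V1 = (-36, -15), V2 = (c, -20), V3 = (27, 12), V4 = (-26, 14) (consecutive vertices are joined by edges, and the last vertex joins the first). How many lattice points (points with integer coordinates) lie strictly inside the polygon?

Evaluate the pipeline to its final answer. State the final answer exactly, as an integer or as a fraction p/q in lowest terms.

1562

Part I: a(2) = -3*(-43) + 2*(-23) = 83; iterating: a(2)=83, a(3)=-335, a(4)=1171, a(5)=-4183, a(6)=14891, a(7)=-53039, a(8)=188899, a(9)=-672775, a(10)=2396123; answer 2396123
Part II: B1 = 2396123; w = 6296; 6296 = 2^3 * 787; sigma = (1 + 2 + 4 + 8) * (1 + 787) = 15 * 788 = 11820; answer 11820
Part III: B2 = 11820; c = 11; cross terms: (-36*-20 - 11*-15)=885, (11*12 - 27*-20)=672, (27*14 - -26*12)=690, (-26*-15 - -36*14)=894; twice the area = |3141| = 3141; area = 3141/2; boundary points = 1 + 16 + 1 + 1 = 19; strictly interior points = area - boundary/2 + 1 = 1562; answer 1562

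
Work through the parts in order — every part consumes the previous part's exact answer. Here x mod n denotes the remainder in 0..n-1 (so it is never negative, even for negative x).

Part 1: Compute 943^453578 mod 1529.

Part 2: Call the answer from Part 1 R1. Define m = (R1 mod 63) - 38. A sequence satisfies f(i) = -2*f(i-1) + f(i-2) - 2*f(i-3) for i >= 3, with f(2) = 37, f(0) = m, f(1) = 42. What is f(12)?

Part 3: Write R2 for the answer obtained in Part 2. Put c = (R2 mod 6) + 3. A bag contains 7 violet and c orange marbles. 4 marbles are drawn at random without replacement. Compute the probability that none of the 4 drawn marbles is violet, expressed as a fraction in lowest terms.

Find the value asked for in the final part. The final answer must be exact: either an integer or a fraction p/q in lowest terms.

2/39

Part 1: squarings mod 1529: 943^1=943, 943^2=900, 943^4=1159, 943^8=819, 943^16=1059, 943^32=724, 943^64=1258, 943^128=49, 943^256=872, 943^512=471, 943^1024=136, 943^2048=148, 943^4096=498, 943^8192=306, 943^16384=367, 943^32768=137, 943^65536=421, 943^131072=1406, 943^262144=1368; 943^453578 = 943^2 * 943^8 * 943^64 * 943^128 * 943^256 * 943^512 * 943^2048 * 943^8192 * 943^16384 * 943^32768 * 943^131072 * 943^262144 = 16 (mod 1529); answer 16
Part 2: R1 = 16; m = -22; f(3) = -2*(37) + 1*(42) - 2*(-22) = 12; iterating: f(3)=12, f(4)=-71, f(5)=80, f(6)=-255, f(7)=732, f(8)=-1879, f(9)=5000, f(10)=-13343, f(11)=35444, f(12)=-94231; answer -94231
Part 3: R2 = -94231; c = 8; total draws C(15,4) = 1365; favorable C(8,4) = 70; P = 2/39; answer 2/39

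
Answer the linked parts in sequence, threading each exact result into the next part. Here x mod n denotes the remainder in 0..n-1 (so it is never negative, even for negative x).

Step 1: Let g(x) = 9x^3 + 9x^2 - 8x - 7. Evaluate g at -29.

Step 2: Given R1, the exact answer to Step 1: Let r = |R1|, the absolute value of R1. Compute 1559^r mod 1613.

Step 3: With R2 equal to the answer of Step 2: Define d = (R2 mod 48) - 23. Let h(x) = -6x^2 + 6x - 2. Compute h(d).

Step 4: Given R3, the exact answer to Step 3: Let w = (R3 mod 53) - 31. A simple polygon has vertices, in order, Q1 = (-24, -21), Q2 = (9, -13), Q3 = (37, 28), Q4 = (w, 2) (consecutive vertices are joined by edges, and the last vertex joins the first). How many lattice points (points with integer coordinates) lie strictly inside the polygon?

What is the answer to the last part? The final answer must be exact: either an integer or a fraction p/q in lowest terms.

Step 1: 9*(-29)^3 + 9*(-29)^2 - 8*(-29)^1 - 7 = (-219501) + (7569) + (232) + (-7) = -211707; answer -211707
Step 2: R1 = -211707; r = 211707; squarings mod 1613: 1559^1=1559, 1559^2=1303, 1559^4=933, 1559^8=1082, 1559^16=1299, 1559^32=203, 1559^64=884, 1559^128=764, 1559^256=1403, 1559^512=549, 1559^1024=1383, 1559^2048=1284, 1559^4096=170, 1559^8192=1479, 1559^16384=213, 1559^32768=205, 1559^65536=87, 1559^131072=1117; 1559^211707 = 1559^1 * 1559^2 * 1559^8 * 1559^16 * 1559^32 * 1559^64 * 1559^128 * 1559^512 * 1559^2048 * 1559^4096 * 1559^8192 * 1559^65536 * 1559^131072 = 134 (mod 1613); answer 134
Step 3: R2 = 134; d = 15; -6*(15)^2 + 6*(15)^1 - 2 = (-1350) + (90) + (-2) = -1262; answer -1262
Step 4: R3 = -1262; w = -21; cross terms: (-24*-13 - 9*-21)=501, (9*28 - 37*-13)=733, (37*2 - -21*28)=662, (-21*-21 - -24*2)=489; twice the area = |2385| = 2385; area = 2385/2; boundary points = 1 + 1 + 2 + 1 = 5; strictly interior points = area - boundary/2 + 1 = 1191; answer 1191

1191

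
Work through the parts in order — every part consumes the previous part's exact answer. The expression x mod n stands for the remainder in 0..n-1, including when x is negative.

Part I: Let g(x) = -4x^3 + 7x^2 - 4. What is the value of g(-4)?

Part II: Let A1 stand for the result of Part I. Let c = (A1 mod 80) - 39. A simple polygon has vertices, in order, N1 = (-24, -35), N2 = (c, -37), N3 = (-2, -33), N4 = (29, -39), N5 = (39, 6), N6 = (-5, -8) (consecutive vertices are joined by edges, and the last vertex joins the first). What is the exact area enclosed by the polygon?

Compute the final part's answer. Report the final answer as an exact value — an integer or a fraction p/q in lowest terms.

Part I: -4*(-4)^3 + 7*(-4)^2 - 4 = (256) + (112) + (-4) = 364; answer 364
Part II: A1 = 364; c = 5; cross terms: (-24*-37 - 5*-35)=1063, (5*-33 - -2*-37)=-239, (-2*-39 - 29*-33)=1035, (29*6 - 39*-39)=1695, (39*-8 - -5*6)=-282, (-5*-35 - -24*-8)=-17; twice the area = |3255| = 3255; area = 3255/2; answer 3255/2

3255/2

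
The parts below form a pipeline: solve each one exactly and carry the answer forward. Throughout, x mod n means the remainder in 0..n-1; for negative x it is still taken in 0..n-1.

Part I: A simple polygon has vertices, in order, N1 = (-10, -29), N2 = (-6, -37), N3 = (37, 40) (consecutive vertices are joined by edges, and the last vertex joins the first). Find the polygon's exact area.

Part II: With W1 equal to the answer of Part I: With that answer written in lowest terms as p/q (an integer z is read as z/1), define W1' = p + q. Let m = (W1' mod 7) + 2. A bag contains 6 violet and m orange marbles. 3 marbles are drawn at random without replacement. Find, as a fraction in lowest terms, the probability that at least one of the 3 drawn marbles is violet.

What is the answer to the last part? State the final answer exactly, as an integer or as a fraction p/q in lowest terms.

Part I: cross terms: (-10*-37 - -6*-29)=196, (-6*40 - 37*-37)=1129, (37*-29 - -10*40)=-673; twice the area = |652| = 652; area = 326; answer 326
Part II: W1 = 326; threaded value p + q = 327; m = 7; total draws C(13,3) = 286; complement C(7,3) = 35; favorable 286 - 35 = 251; P = 251/286; answer 251/286

251/286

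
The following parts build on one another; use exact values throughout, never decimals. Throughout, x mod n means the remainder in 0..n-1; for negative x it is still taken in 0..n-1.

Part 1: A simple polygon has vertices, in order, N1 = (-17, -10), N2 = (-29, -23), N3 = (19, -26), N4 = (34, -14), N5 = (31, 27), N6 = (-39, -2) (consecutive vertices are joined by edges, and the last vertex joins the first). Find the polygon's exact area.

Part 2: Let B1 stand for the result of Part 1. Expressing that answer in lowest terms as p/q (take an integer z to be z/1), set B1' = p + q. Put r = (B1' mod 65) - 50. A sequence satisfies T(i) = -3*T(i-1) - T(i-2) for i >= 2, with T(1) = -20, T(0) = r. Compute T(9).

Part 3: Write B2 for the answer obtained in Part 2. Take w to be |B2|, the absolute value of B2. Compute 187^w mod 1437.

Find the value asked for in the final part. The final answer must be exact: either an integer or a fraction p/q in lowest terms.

Part 1: cross terms: (-17*-23 - -29*-10)=101, (-29*-26 - 19*-23)=1191, (19*-14 - 34*-26)=618, (34*27 - 31*-14)=1352, (31*-2 - -39*27)=991, (-39*-10 - -17*-2)=356; twice the area = |4609| = 4609; area = 4609/2; answer 4609/2
Part 2: B1 = 4609/2; threaded value p + q = 4611; r = 11; T(2) = -3*(-20) - 1*(11) = 49; iterating: T(2)=49, T(3)=-127, T(4)=332, T(5)=-869, T(6)=2275, T(7)=-5956, T(8)=15593, T(9)=-40823; answer -40823
Part 3: B2 = -40823; w = 40823; squarings mod 1437: 187^1=187, 187^2=481, 187^4=4, 187^8=16, 187^16=256, 187^32=871, 187^64=1342, 187^128=403, 187^256=28, 187^512=784, 187^1024=1057, 187^2048=700, 187^4096=1420, 187^8192=289, 187^16384=175, 187^32768=448; 187^40823 = 187^1 * 187^2 * 187^4 * 187^16 * 187^32 * 187^64 * 187^256 * 187^512 * 187^1024 * 187^2048 * 187^4096 * 187^32768 = 1276 (mod 1437); answer 1276

1276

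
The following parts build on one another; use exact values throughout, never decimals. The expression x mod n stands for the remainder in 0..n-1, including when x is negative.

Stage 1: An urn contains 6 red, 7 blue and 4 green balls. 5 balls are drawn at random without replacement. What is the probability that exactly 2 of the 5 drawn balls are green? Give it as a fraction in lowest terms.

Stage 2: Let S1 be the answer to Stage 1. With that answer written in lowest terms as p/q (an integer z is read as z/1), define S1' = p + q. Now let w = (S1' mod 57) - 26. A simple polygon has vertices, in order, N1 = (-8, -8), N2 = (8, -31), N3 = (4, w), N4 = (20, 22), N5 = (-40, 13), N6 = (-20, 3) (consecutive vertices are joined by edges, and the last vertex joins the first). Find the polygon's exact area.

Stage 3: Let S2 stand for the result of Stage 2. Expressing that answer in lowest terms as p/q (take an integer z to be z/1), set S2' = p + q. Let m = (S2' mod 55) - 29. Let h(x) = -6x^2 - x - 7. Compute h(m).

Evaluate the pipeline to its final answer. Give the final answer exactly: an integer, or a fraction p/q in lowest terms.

-1197

Stage 1: total draws C(17,5) = 6188; favorable C(4,2)*C(13,3) = 1716; P = 33/119; answer 33/119
Stage 2: S1 = 33/119; threaded value p + q = 152; w = 12; cross terms: (-8*-31 - 8*-8)=312, (8*12 - 4*-31)=220, (4*22 - 20*12)=-152, (20*13 - -40*22)=1140, (-40*3 - -20*13)=140, (-20*-8 - -8*3)=184; twice the area = |1844| = 1844; area = 922; answer 922
Stage 3: S2 = 922; threaded value p + q = 923; m = 14; -6*(14)^2 - 1*(14)^1 - 7 = (-1176) + (-14) + (-7) = -1197; answer -1197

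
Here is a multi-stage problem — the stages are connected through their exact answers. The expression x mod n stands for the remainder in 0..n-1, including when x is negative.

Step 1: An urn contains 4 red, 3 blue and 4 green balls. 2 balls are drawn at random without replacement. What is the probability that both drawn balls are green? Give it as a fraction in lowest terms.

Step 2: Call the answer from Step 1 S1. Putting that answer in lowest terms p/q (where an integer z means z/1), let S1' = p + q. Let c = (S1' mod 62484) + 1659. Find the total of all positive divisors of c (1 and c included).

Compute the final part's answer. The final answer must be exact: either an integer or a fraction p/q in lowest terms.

Step 1: total draws C(11,2) = 55; favorable C(4,2) = 6; P = 6/55; answer 6/55
Step 2: S1 = 6/55; threaded value p + q = 61; c = 1720; 1720 = 2^3 * 5 * 43; sigma = (1 + 2 + 4 + 8) * (1 + 5) * (1 + 43) = 15 * 6 * 44 = 3960; answer 3960

3960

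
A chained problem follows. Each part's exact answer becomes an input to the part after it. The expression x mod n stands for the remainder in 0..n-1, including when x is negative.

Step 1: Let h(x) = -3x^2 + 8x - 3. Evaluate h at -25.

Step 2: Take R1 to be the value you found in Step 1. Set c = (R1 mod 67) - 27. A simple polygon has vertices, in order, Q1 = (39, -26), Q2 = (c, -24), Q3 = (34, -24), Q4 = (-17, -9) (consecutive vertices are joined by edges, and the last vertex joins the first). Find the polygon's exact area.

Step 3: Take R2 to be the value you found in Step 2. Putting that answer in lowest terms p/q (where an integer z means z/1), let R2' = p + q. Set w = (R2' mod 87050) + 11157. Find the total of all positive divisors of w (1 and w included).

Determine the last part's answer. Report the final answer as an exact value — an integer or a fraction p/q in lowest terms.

28392

Step 1: -3*(-25)^2 + 8*(-25)^1 - 3 = (-1875) + (-200) + (-3) = -2078; answer -2078
Step 2: R1 = -2078; c = 39; cross terms: (39*-24 - 39*-26)=78, (39*-24 - 34*-24)=-120, (34*-9 - -17*-24)=-714, (-17*-26 - 39*-9)=793; twice the area = |37| = 37; area = 37/2; answer 37/2
Step 3: R2 = 37/2; threaded value p + q = 39; w = 11196; 11196 = 2^2 * 3^2 * 311; sigma = (1 + 2 + 4) * (1 + 3 + 9) * (1 + 311) = 7 * 13 * 312 = 28392; answer 28392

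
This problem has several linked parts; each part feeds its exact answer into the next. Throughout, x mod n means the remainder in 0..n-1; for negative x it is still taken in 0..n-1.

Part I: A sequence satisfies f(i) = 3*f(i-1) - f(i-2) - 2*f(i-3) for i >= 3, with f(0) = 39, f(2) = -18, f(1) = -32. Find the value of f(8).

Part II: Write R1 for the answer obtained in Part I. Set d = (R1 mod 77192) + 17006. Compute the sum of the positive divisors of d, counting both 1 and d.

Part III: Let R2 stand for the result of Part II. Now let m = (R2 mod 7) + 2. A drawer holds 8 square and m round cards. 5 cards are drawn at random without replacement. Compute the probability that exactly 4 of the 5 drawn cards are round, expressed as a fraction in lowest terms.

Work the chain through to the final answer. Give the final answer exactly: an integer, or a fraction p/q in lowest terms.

60/1001

Part I: f(3) = 3*(-18) - 1*(-32) - 2*(39) = -100; iterating: f(3)=-100, f(4)=-218, f(5)=-518, f(6)=-1136, f(7)=-2454, f(8)=-5190; answer -5190
Part II: R1 = -5190; d = 89008; 89008 = 2^4 * 5563; sigma = (1 + 2 + 4 + 8 + 16) * (1 + 5563) = 31 * 5564 = 172484; answer 172484
Part III: R2 = 172484; m = 6; total draws C(14,5) = 2002; favorable C(6,4)*C(8,1) = 120; P = 60/1001; answer 60/1001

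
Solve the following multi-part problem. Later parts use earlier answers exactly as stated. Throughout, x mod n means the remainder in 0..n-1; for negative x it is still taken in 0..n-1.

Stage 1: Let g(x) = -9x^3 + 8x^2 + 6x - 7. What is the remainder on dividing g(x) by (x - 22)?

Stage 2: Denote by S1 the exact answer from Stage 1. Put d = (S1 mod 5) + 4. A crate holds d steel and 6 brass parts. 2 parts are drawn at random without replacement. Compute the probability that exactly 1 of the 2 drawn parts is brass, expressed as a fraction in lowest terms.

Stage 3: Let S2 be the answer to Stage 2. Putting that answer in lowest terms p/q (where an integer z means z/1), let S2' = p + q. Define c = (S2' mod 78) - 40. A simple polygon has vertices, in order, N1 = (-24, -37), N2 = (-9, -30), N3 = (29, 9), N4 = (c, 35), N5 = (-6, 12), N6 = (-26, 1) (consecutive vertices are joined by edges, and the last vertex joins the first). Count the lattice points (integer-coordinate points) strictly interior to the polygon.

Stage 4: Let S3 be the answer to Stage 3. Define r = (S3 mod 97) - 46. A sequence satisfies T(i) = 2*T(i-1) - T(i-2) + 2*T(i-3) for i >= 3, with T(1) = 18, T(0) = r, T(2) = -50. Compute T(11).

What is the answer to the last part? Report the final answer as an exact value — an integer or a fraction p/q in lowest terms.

Stage 1: remainder = value at the root: -9*(22)^3 + 8*(22)^2 + 6*(22)^1 - 7 = (-95832) + (3872) + (132) + (-7) = -91835; answer -91835
Stage 2: S1 = -91835; d = 4; total draws C(10,2) = 45; favorable C(6,1)*C(4,1) = 24; P = 8/15; answer 8/15
Stage 3: S2 = 8/15; threaded value p + q = 23; c = -17; cross terms: (-24*-30 - -9*-37)=387, (-9*9 - 29*-30)=789, (29*35 - -17*9)=1168, (-17*12 - -6*35)=6, (-6*1 - -26*12)=306, (-26*-37 - -24*1)=986; twice the area = |3642| = 3642; area = 1821; boundary points = 1 + 1 + 2 + 1 + 1 + 2 = 8; strictly interior points = area - boundary/2 + 1 = 1818; answer 1818
Stage 4: S3 = 1818; r = 26; T(3) = 2*(-50) - 1*(18) + 2*(26) = -66; iterating: T(3)=-66, T(4)=-46, T(5)=-126, T(6)=-338, T(7)=-642, T(8)=-1198, T(9)=-2430, T(10)=-4946, T(11)=-9858; answer -9858

-9858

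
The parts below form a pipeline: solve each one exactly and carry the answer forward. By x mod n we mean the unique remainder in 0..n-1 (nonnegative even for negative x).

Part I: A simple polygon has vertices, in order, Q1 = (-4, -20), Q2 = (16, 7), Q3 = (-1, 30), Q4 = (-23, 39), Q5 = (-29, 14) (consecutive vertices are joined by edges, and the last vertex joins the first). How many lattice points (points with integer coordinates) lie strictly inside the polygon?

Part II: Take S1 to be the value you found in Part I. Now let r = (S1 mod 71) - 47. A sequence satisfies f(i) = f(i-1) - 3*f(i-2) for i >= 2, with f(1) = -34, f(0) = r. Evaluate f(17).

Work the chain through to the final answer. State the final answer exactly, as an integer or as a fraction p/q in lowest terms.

Part I: cross terms: (-4*7 - 16*-20)=292, (16*30 - -1*7)=487, (-1*39 - -23*30)=651, (-23*14 - -29*39)=809, (-29*-20 - -4*14)=636; twice the area = |2875| = 2875; area = 2875/2; boundary points = 1 + 1 + 1 + 1 + 1 = 5; strictly interior points = area - boundary/2 + 1 = 1436; answer 1436
Part II: S1 = 1436; r = -31; f(2) = 1*(-34) - 3*(-31) = 59; iterating: f(2)=59, f(3)=161, f(4)=-16, f(5)=-499, f(6)=-451, f(7)=1046, f(8)=2399, f(9)=-739, f(10)=-7936, f(11)=-5719, f(12)=18089, f(13)=35246, f(14)=-19021, f(15)=-124759, f(16)=-67696, f(17)=306581; answer 306581

306581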